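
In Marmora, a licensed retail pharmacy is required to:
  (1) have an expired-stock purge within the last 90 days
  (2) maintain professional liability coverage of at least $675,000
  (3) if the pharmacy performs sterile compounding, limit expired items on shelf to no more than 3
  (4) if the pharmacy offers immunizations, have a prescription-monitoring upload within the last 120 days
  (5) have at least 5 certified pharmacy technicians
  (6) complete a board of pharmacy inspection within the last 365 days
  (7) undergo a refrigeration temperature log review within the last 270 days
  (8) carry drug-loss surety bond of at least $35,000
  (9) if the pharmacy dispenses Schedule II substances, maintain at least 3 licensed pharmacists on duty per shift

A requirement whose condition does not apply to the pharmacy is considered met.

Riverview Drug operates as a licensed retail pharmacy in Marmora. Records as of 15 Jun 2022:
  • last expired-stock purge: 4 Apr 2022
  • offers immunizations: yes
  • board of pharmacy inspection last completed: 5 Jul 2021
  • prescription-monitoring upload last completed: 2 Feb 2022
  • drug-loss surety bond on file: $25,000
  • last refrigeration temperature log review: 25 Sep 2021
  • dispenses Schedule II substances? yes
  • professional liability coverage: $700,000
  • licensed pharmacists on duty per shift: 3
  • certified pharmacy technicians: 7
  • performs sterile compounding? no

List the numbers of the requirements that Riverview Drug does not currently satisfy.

1. expired-stock purge 72 days ago vs limit 90 → met
2. professional liability coverage $700,000 ≥ $675,000 → met
3. condition 'performs sterile compounding' does not hold → requirement n/a → met
4. condition 'offers immunizations' holds; prescription-monitoring upload 133 days ago vs limit 120 → not met
5. certified pharmacy technicians 7 ≥ 5 → met
6. board of pharmacy inspection 345 days ago vs limit 365 → met
7. refrigeration temperature log review 263 days ago vs limit 270 → met
8. drug-loss surety bond $25,000 < $35,000 → not met
9. condition 'dispenses Schedule II substances' holds; licensed pharmacists on duty per shift 3 ≥ 3 → met
Not met: 4, 8

4, 8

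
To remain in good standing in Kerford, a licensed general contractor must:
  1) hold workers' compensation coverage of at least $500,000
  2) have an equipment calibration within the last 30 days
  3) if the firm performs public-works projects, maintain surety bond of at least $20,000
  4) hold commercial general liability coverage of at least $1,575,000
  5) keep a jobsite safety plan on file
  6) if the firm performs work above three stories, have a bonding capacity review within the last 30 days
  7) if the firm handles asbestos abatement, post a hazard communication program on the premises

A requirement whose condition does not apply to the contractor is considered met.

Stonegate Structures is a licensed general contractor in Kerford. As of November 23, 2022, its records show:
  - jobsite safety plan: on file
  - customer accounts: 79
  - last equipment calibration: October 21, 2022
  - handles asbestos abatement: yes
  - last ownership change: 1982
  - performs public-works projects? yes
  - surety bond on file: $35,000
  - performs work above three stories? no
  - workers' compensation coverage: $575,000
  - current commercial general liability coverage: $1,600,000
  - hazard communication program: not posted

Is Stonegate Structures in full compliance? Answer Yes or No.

No

1. workers' compensation coverage $575,000 ≥ $500,000 → met
2. equipment calibration 33 days ago vs limit 30 → not met
3. condition 'performs public-works projects' holds; surety bond $35,000 ≥ $20,000 → met
4. commercial general liability coverage $1,600,000 ≥ $1,575,000 → met
5. jobsite safety plan present → met
6. condition 'performs work above three stories' does not hold → requirement n/a → met
7. condition 'handles asbestos abatement' holds; hazard communication program absent → not met
Not met: 2, 7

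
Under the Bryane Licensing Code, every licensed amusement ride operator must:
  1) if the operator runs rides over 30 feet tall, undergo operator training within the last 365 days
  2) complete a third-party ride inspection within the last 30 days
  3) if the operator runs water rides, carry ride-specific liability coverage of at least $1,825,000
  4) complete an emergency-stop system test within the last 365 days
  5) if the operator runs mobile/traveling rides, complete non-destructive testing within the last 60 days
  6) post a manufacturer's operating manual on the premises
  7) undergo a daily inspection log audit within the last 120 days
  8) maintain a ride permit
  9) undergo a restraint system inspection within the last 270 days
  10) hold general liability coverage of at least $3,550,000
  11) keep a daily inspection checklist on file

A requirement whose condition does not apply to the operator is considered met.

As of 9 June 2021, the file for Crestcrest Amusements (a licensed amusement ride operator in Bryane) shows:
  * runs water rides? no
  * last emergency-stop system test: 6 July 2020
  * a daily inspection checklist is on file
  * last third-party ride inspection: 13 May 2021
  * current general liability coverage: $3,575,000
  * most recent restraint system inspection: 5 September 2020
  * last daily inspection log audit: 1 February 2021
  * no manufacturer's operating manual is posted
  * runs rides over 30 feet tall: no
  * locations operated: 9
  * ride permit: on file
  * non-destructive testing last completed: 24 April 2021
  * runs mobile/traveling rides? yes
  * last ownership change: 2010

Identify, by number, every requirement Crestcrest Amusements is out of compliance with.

6, 7, 9

1. condition 'runs rides over 30 feet tall' does not hold → requirement n/a → met
2. third-party ride inspection 27 days ago vs limit 30 → met
3. condition 'runs water rides' does not hold → requirement n/a → met
4. emergency-stop system test 338 days ago vs limit 365 → met
5. condition 'runs mobile/traveling rides' holds; non-destructive testing 46 days ago vs limit 60 → met
6. manufacturer's operating manual absent → not met
7. daily inspection log audit 128 days ago vs limit 120 → not met
8. ride permit present → met
9. restraint system inspection 277 days ago vs limit 270 → not met
10. general liability coverage $3,575,000 ≥ $3,550,000 → met
11. daily inspection checklist present → met
Not met: 6, 7, 9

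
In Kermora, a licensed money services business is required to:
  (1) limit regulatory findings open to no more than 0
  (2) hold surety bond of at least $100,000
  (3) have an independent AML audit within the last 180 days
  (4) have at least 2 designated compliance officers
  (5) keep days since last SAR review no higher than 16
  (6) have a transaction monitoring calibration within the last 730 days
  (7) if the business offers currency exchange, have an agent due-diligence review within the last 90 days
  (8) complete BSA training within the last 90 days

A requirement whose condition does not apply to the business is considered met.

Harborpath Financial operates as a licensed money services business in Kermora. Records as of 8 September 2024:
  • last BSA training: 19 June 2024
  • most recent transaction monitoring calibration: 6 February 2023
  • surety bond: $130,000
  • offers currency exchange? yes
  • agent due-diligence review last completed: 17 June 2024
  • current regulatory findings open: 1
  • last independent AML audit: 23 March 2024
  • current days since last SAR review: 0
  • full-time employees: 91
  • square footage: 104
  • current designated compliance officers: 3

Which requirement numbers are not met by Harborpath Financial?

1. regulatory findings open 1 > 0 → not met
2. surety bond $130,000 ≥ $100,000 → met
3. independent AML audit 169 days ago vs limit 180 → met
4. designated compliance officers 3 ≥ 2 → met
5. days since last SAR review 0 ≤ 16 → met
6. transaction monitoring calibration 580 days ago vs limit 730 → met
7. condition 'offers currency exchange' holds; agent due-diligence review 83 days ago vs limit 90 → met
8. BSA training 81 days ago vs limit 90 → met
Not met: 1

1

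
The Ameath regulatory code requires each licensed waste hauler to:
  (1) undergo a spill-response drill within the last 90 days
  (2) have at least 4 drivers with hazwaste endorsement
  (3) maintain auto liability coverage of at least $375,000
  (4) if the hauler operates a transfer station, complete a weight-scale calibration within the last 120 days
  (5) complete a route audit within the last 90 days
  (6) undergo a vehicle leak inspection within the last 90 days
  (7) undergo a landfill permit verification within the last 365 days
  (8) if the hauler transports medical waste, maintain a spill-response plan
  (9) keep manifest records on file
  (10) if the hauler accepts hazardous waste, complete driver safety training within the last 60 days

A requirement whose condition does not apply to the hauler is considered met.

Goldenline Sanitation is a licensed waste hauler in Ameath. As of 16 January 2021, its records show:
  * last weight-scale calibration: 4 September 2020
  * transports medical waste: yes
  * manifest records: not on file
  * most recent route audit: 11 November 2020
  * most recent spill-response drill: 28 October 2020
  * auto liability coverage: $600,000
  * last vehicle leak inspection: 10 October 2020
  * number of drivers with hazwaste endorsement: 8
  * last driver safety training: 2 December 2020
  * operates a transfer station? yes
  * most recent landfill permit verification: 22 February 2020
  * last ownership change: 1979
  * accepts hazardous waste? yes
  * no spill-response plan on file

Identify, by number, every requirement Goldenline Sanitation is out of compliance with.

4, 6, 8, 9

1. spill-response drill 80 days ago vs limit 90 → met
2. drivers with hazwaste endorsement 8 ≥ 4 → met
3. auto liability coverage $600,000 ≥ $375,000 → met
4. condition 'operates a transfer station' holds; weight-scale calibration 134 days ago vs limit 120 → not met
5. route audit 66 days ago vs limit 90 → met
6. vehicle leak inspection 98 days ago vs limit 90 → not met
7. landfill permit verification 329 days ago vs limit 365 → met
8. condition 'transports medical waste' holds; spill-response plan absent → not met
9. manifest records absent → not met
10. condition 'accepts hazardous waste' holds; driver safety training 45 days ago vs limit 60 → met
Not met: 4, 6, 8, 9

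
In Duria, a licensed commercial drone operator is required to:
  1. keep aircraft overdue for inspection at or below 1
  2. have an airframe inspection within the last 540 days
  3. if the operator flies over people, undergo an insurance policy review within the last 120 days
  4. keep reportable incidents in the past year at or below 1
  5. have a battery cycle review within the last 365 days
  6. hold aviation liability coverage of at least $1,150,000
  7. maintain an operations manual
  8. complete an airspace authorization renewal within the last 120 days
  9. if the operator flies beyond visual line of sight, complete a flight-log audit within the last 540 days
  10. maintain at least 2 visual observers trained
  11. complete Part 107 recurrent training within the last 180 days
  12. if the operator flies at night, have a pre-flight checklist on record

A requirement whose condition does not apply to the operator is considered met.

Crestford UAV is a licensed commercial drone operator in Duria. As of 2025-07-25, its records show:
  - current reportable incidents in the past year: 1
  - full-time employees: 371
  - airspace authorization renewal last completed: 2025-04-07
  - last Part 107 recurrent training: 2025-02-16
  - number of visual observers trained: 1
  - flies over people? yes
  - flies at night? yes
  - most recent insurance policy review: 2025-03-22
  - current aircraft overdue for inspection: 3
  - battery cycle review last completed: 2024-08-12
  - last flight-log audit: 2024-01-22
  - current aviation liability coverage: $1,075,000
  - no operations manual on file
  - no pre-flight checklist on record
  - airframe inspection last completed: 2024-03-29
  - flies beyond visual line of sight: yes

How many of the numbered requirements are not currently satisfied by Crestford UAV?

1. aircraft overdue for inspection 3 > 1 → not met
2. airframe inspection 483 days ago vs limit 540 → met
3. condition 'flies over people' holds; insurance policy review 125 days ago vs limit 120 → not met
4. reportable incidents in the past year 1 ≤ 1 → met
5. battery cycle review 347 days ago vs limit 365 → met
6. aviation liability coverage $1,075,000 < $1,150,000 → not met
7. operations manual absent → not met
8. airspace authorization renewal 109 days ago vs limit 120 → met
9. condition 'flies beyond visual line of sight' holds; flight-log audit 550 days ago vs limit 540 → not met
10. visual observers trained 1 < 2 → not met
11. Part 107 recurrent training 159 days ago vs limit 180 → met
12. condition 'flies at night' holds; pre-flight checklist absent → not met
Not met: 7 of 12

7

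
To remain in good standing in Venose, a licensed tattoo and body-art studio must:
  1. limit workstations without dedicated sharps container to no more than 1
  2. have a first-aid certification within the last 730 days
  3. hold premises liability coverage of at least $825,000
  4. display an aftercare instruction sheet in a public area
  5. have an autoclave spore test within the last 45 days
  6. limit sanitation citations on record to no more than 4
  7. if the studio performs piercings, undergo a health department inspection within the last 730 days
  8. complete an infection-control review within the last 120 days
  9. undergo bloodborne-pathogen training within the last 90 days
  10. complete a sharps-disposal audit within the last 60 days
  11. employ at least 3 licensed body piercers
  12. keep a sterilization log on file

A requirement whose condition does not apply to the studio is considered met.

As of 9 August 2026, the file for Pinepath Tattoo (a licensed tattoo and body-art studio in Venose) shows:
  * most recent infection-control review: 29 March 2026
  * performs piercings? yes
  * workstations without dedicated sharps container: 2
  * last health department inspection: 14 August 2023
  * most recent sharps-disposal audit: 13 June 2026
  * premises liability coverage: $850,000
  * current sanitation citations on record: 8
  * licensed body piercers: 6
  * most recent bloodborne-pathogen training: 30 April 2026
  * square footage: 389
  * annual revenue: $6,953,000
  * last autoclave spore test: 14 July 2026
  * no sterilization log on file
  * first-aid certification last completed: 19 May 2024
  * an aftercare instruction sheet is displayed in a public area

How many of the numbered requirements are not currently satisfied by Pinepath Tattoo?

7

1. workstations without dedicated sharps container 2 > 1 → not met
2. first-aid certification 812 days ago vs limit 730 → not met
3. premises liability coverage $850,000 ≥ $825,000 → met
4. aftercare instruction sheet present → met
5. autoclave spore test 26 days ago vs limit 45 → met
6. sanitation citations on record 8 > 4 → not met
7. condition 'performs piercings' holds; health department inspection 1091 days ago vs limit 730 → not met
8. infection-control review 133 days ago vs limit 120 → not met
9. bloodborne-pathogen training 101 days ago vs limit 90 → not met
10. sharps-disposal audit 57 days ago vs limit 60 → met
11. licensed body piercers 6 ≥ 3 → met
12. sterilization log absent → not met
Not met: 7 of 12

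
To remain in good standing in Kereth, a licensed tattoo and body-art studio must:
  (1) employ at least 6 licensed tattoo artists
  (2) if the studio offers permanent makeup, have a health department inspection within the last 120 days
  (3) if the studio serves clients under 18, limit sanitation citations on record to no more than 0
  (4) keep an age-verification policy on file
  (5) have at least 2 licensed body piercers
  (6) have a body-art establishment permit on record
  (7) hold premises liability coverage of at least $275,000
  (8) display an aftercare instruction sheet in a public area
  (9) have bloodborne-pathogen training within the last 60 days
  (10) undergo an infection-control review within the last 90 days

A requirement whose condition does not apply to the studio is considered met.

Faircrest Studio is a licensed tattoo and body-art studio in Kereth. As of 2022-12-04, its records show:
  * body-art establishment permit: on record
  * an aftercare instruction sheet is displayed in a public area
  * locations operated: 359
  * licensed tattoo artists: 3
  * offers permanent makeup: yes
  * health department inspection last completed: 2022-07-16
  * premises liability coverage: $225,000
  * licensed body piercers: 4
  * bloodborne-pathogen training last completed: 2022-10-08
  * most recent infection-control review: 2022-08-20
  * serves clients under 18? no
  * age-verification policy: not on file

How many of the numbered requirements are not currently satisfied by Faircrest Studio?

1. licensed tattoo artists 3 < 6 → not met
2. condition 'offers permanent makeup' holds; health department inspection 141 days ago vs limit 120 → not met
3. condition 'serves clients under 18' does not hold → requirement n/a → met
4. age-verification policy absent → not met
5. licensed body piercers 4 ≥ 2 → met
6. body-art establishment permit present → met
7. premises liability coverage $225,000 < $275,000 → not met
8. aftercare instruction sheet present → met
9. bloodborne-pathogen training 57 days ago vs limit 60 → met
10. infection-control review 106 days ago vs limit 90 → not met
Not met: 5 of 10

5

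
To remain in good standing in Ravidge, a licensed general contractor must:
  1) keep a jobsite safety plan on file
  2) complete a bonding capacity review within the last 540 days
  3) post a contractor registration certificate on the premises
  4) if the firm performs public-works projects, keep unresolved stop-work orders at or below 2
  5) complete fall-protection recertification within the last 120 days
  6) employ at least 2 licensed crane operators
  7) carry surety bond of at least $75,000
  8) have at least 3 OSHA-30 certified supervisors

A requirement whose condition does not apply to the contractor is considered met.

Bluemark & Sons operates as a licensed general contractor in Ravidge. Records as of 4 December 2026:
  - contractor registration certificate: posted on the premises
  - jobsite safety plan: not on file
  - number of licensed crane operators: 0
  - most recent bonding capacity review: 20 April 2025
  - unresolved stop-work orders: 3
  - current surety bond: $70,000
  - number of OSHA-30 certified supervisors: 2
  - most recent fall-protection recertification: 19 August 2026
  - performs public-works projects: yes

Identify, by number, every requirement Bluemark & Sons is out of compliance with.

1. jobsite safety plan absent → not met
2. bonding capacity review 593 days ago vs limit 540 → not met
3. contractor registration certificate present → met
4. condition 'performs public-works projects' holds; unresolved stop-work orders 3 > 2 → not met
5. fall-protection recertification 107 days ago vs limit 120 → met
6. licensed crane operators 0 < 2 → not met
7. surety bond $70,000 < $75,000 → not met
8. OSHA-30 certified supervisors 2 < 3 → not met
Not met: 1, 2, 4, 6, 7, 8

1, 2, 4, 6, 7, 8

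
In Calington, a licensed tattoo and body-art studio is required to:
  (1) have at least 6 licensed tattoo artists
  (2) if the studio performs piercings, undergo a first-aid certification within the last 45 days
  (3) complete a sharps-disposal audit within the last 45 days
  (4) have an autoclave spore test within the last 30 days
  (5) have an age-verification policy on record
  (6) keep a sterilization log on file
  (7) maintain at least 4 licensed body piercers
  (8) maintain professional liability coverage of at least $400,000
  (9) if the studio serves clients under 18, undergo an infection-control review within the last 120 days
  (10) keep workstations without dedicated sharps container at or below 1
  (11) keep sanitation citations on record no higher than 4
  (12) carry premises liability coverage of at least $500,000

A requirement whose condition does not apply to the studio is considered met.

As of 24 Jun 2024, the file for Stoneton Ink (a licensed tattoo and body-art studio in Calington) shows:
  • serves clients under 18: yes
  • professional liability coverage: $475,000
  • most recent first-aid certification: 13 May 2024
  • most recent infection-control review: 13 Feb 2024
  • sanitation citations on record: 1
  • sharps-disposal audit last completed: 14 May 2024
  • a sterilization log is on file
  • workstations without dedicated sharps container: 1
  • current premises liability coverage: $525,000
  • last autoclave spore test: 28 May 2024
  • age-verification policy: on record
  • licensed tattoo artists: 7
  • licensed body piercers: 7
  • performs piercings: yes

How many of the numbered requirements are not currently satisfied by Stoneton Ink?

1

1. licensed tattoo artists 7 ≥ 6 → met
2. condition 'performs piercings' holds; first-aid certification 42 days ago vs limit 45 → met
3. sharps-disposal audit 41 days ago vs limit 45 → met
4. autoclave spore test 27 days ago vs limit 30 → met
5. age-verification policy present → met
6. sterilization log present → met
7. licensed body piercers 7 ≥ 4 → met
8. professional liability coverage $475,000 ≥ $400,000 → met
9. condition 'serves clients under 18' holds; infection-control review 132 days ago vs limit 120 → not met
10. workstations without dedicated sharps container 1 ≤ 1 → met
11. sanitation citations on record 1 ≤ 4 → met
12. premises liability coverage $525,000 ≥ $500,000 → met
Not met: 1 of 12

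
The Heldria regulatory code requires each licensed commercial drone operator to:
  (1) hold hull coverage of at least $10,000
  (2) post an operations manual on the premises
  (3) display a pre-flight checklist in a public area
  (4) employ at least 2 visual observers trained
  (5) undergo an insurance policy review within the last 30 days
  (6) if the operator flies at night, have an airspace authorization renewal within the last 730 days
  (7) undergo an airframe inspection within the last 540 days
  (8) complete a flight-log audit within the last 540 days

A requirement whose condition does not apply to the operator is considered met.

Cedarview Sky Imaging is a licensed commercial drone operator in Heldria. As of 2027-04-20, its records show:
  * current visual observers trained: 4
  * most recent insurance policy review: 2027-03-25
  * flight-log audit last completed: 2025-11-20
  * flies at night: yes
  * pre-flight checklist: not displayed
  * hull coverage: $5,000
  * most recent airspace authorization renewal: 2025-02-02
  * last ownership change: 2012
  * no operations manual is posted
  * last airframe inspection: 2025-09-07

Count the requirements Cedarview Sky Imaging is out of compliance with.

1. hull coverage $5,000 < $10,000 → not met
2. operations manual absent → not met
3. pre-flight checklist absent → not met
4. visual observers trained 4 ≥ 2 → met
5. insurance policy review 26 days ago vs limit 30 → met
6. condition 'flies at night' holds; airspace authorization renewal 807 days ago vs limit 730 → not met
7. airframe inspection 590 days ago vs limit 540 → not met
8. flight-log audit 516 days ago vs limit 540 → met
Not met: 5 of 8

5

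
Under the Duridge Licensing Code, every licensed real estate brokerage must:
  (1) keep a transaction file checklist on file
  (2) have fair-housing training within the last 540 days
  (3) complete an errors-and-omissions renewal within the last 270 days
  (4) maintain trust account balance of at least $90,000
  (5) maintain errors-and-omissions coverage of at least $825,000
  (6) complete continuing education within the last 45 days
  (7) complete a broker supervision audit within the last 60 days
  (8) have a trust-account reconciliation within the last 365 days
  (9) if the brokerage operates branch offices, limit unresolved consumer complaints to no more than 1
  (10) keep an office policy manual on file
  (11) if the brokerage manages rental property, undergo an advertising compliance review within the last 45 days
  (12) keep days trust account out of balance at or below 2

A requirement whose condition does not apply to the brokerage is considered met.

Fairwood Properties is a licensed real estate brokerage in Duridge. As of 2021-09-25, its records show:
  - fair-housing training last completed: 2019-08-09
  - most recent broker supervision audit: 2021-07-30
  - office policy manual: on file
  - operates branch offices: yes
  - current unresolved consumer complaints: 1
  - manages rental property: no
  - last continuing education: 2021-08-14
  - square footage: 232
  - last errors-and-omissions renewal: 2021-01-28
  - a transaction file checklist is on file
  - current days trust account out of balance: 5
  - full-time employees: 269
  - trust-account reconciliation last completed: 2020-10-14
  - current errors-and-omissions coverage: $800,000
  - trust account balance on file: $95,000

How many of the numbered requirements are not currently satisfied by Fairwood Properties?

3

1. transaction file checklist present → met
2. fair-housing training 778 days ago vs limit 540 → not met
3. errors-and-omissions renewal 240 days ago vs limit 270 → met
4. trust account balance $95,000 ≥ $90,000 → met
5. errors-and-omissions coverage $800,000 < $825,000 → not met
6. continuing education 42 days ago vs limit 45 → met
7. broker supervision audit 57 days ago vs limit 60 → met
8. trust-account reconciliation 346 days ago vs limit 365 → met
9. condition 'operates branch offices' holds; unresolved consumer complaints 1 ≤ 1 → met
10. office policy manual present → met
11. condition 'manages rental property' does not hold → requirement n/a → met
12. days trust account out of balance 5 > 2 → not met
Not met: 3 of 12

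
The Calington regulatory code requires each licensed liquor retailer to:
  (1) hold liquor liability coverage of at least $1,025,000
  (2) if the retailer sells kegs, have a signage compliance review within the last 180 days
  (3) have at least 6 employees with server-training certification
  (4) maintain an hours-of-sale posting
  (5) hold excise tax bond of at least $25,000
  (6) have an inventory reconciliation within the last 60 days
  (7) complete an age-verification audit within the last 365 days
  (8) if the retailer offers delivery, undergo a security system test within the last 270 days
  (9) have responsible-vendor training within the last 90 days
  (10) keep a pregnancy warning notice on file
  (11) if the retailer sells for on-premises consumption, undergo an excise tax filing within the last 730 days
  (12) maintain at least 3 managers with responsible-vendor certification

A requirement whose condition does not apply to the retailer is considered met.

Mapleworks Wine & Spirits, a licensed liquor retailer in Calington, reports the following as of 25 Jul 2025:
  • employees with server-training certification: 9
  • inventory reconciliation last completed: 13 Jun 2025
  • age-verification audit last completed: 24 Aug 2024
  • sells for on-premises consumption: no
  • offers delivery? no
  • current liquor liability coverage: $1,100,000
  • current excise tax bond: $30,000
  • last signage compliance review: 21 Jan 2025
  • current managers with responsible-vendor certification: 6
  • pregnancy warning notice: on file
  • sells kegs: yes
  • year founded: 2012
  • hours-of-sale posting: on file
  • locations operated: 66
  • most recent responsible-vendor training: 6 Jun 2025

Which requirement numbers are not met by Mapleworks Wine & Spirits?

2

1. liquor liability coverage $1,100,000 ≥ $1,025,000 → met
2. condition 'sells kegs' holds; signage compliance review 185 days ago vs limit 180 → not met
3. employees with server-training certification 9 ≥ 6 → met
4. hours-of-sale posting present → met
5. excise tax bond $30,000 ≥ $25,000 → met
6. inventory reconciliation 42 days ago vs limit 60 → met
7. age-verification audit 335 days ago vs limit 365 → met
8. condition 'offers delivery' does not hold → requirement n/a → met
9. responsible-vendor training 49 days ago vs limit 90 → met
10. pregnancy warning notice present → met
11. condition 'sells for on-premises consumption' does not hold → requirement n/a → met
12. managers with responsible-vendor certification 6 ≥ 3 → met
Not met: 2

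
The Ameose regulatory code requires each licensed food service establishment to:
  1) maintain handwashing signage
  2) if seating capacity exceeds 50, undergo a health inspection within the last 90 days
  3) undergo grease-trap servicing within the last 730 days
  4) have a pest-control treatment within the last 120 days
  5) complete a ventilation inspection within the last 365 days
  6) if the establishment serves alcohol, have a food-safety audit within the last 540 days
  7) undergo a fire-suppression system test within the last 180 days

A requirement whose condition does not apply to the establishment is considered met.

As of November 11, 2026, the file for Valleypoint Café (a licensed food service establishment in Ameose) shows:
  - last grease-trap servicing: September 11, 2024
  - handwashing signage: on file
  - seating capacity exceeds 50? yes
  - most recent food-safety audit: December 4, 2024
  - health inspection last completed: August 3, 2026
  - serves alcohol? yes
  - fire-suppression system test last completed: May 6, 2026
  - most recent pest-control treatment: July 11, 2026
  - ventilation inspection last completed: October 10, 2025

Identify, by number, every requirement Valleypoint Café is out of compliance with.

1. handwashing signage present → met
2. condition 'seating capacity exceeds 50' holds; health inspection 100 days ago vs limit 90 → not met
3. grease-trap servicing 791 days ago vs limit 730 → not met
4. pest-control treatment 123 days ago vs limit 120 → not met
5. ventilation inspection 397 days ago vs limit 365 → not met
6. condition 'serves alcohol' holds; food-safety audit 707 days ago vs limit 540 → not met
7. fire-suppression system test 189 days ago vs limit 180 → not met
Not met: 2, 3, 4, 5, 6, 7

2, 3, 4, 5, 6, 7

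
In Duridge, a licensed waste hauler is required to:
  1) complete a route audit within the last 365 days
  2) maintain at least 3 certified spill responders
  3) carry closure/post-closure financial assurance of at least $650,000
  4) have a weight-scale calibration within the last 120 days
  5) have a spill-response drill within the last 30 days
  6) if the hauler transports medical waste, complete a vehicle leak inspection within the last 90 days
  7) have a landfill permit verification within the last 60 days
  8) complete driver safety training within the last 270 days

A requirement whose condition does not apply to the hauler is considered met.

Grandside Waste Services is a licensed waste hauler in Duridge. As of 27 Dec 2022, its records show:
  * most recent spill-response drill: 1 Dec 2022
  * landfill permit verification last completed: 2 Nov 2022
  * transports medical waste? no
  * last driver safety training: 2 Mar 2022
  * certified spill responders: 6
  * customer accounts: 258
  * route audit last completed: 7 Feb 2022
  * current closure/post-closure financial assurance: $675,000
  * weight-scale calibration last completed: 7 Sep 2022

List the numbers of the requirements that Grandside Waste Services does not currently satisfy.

1. route audit 323 days ago vs limit 365 → met
2. certified spill responders 6 ≥ 3 → met
3. closure/post-closure financial assurance $675,000 ≥ $650,000 → met
4. weight-scale calibration 111 days ago vs limit 120 → met
5. spill-response drill 26 days ago vs limit 30 → met
6. condition 'transports medical waste' does not hold → requirement n/a → met
7. landfill permit verification 55 days ago vs limit 60 → met
8. driver safety training 300 days ago vs limit 270 → not met
Not met: 8

8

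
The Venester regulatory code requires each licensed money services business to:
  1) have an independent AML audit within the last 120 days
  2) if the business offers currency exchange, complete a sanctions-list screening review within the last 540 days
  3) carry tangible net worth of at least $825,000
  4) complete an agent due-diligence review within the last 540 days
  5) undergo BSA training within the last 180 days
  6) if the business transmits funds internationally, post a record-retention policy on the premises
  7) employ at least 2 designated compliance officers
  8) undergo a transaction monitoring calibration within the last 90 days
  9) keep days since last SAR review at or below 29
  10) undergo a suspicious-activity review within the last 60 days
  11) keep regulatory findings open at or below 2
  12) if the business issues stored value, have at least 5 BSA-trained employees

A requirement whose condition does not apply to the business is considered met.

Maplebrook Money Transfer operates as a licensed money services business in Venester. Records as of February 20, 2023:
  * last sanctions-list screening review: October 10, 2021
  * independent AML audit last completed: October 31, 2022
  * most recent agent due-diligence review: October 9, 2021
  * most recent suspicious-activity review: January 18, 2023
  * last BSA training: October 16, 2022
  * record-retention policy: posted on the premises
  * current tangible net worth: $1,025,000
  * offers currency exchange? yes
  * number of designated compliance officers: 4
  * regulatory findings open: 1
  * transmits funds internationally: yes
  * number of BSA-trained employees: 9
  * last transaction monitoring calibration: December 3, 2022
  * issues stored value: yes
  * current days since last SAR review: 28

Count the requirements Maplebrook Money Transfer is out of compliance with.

1. independent AML audit 112 days ago vs limit 120 → met
2. condition 'offers currency exchange' holds; sanctions-list screening review 498 days ago vs limit 540 → met
3. tangible net worth $1,025,000 ≥ $825,000 → met
4. agent due-diligence review 499 days ago vs limit 540 → met
5. BSA training 127 days ago vs limit 180 → met
6. condition 'transmits funds internationally' holds; record-retention policy present → met
7. designated compliance officers 4 ≥ 2 → met
8. transaction monitoring calibration 79 days ago vs limit 90 → met
9. days since last SAR review 28 ≤ 29 → met
10. suspicious-activity review 33 days ago vs limit 60 → met
11. regulatory findings open 1 ≤ 2 → met
12. condition 'issues stored value' holds; BSA-trained employees 9 ≥ 5 → met
Not met: 0 of 12

0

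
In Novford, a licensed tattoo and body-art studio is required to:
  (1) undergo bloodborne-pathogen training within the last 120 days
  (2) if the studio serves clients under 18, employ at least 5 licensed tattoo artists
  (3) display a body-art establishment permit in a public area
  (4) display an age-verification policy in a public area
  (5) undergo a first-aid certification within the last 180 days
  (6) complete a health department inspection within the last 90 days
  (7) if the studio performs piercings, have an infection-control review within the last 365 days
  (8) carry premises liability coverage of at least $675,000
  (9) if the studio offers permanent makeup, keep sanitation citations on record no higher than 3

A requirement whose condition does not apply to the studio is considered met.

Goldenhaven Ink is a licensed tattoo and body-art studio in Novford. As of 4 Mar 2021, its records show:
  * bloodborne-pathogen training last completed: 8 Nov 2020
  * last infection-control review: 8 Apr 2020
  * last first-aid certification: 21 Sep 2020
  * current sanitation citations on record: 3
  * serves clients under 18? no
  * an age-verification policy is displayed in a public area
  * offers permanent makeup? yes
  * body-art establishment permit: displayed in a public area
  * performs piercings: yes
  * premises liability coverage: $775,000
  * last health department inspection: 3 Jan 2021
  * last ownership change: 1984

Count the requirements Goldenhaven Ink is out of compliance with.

0

1. bloodborne-pathogen training 116 days ago vs limit 120 → met
2. condition 'serves clients under 18' does not hold → requirement n/a → met
3. body-art establishment permit present → met
4. age-verification policy present → met
5. first-aid certification 164 days ago vs limit 180 → met
6. health department inspection 60 days ago vs limit 90 → met
7. condition 'performs piercings' holds; infection-control review 330 days ago vs limit 365 → met
8. premises liability coverage $775,000 ≥ $675,000 → met
9. condition 'offers permanent makeup' holds; sanitation citations on record 3 ≤ 3 → met
Not met: 0 of 9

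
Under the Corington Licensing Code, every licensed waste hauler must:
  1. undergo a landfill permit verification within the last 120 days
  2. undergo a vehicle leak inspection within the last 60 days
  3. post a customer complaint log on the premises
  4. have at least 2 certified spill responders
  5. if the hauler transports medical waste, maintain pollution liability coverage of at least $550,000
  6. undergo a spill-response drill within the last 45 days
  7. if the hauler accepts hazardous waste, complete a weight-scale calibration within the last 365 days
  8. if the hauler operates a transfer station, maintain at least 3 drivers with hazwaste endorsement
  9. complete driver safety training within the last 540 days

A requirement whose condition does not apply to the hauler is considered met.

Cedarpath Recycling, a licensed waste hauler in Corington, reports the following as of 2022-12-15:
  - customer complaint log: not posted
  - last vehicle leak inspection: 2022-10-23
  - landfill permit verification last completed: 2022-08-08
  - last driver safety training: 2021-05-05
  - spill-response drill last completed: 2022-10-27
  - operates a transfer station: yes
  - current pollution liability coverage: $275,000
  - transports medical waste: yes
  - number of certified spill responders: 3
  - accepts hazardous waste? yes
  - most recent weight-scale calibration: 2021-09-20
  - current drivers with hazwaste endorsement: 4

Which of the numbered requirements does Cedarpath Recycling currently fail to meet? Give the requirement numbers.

1. landfill permit verification 129 days ago vs limit 120 → not met
2. vehicle leak inspection 53 days ago vs limit 60 → met
3. customer complaint log absent → not met
4. certified spill responders 3 ≥ 2 → met
5. condition 'transports medical waste' holds; pollution liability coverage $275,000 < $550,000 → not met
6. spill-response drill 49 days ago vs limit 45 → not met
7. condition 'accepts hazardous waste' holds; weight-scale calibration 451 days ago vs limit 365 → not met
8. condition 'operates a transfer station' holds; drivers with hazwaste endorsement 4 ≥ 3 → met
9. driver safety training 589 days ago vs limit 540 → not met
Not met: 1, 3, 5, 6, 7, 9

1, 3, 5, 6, 7, 9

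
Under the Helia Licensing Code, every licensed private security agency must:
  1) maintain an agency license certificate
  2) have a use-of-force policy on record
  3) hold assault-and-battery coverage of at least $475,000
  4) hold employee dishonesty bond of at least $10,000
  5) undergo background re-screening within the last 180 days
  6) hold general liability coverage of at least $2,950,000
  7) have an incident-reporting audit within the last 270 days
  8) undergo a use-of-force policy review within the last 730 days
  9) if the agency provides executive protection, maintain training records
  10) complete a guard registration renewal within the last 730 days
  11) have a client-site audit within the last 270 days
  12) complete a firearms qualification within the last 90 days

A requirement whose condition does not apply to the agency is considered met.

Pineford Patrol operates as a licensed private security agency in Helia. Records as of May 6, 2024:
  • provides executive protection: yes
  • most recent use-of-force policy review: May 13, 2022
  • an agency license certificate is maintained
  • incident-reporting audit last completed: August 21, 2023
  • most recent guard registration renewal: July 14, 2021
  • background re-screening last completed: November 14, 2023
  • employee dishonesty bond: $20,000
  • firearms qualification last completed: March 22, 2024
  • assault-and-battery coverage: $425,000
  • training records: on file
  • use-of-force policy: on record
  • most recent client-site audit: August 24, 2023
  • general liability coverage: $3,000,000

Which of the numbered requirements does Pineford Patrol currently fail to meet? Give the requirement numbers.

1. agency license certificate present → met
2. use-of-force policy present → met
3. assault-and-battery coverage $425,000 < $475,000 → not met
4. employee dishonesty bond $20,000 ≥ $10,000 → met
5. background re-screening 174 days ago vs limit 180 → met
6. general liability coverage $3,000,000 ≥ $2,950,000 → met
7. incident-reporting audit 259 days ago vs limit 270 → met
8. use-of-force policy review 724 days ago vs limit 730 → met
9. condition 'provides executive protection' holds; training records present → met
10. guard registration renewal 1027 days ago vs limit 730 → not met
11. client-site audit 256 days ago vs limit 270 → met
12. firearms qualification 45 days ago vs limit 90 → met
Not met: 3, 10

3, 10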